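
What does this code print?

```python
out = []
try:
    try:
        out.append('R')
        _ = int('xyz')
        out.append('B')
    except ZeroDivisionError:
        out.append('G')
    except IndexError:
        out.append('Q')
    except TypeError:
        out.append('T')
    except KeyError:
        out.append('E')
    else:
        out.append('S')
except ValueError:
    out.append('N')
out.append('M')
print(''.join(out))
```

Execution trace: 'R' (try body) → 'N' (outer except ValueError) → 'M' (after the try/except). Output: RNM

Answer: RNM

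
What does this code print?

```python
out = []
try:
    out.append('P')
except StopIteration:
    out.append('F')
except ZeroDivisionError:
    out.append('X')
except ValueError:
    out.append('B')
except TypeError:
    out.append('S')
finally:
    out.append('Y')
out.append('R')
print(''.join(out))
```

Execution trace: 'P' (try body, no exception) → 'Y' (finally) → 'R' (after the try/except). Output: PYR

Answer: PYR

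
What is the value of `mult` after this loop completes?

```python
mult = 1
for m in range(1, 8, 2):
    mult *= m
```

Product of 1, 3, 5, ... up to 7
`mult` takes the values: 1 → 3 → 15 → 105

Answer: 105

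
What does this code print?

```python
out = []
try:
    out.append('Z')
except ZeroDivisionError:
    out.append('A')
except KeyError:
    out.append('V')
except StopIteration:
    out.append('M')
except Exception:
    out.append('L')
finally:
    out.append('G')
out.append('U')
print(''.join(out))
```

Execution trace: 'Z' (try body, no exception) → 'G' (finally) → 'U' (after the try/except). Output: ZGU

Answer: ZGU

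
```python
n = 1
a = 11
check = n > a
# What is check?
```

Trace:
`n = 1` → n = 1
`a = 11` → a = 11
`check = n > a` → check = False
So check = False

Answer: False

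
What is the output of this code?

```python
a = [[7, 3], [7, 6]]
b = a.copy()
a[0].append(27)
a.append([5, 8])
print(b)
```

Key concept: shallow copy with nested lists.
Step by step:
`a = [[7, 3], [7, 6]]` → a = [[7, 3], [7, 6]]
`b = a.copy()` → b = [[7, 3], [7, 6]]
`a[0].append(27)` → a = [[7, 3, 27], [7, 6]]; b = [[7, 3, 27], [7, 6]]
`a.append([5, 8])` → a = [[7, 3, 27], [7, 6], [5, 8]]
`print(b)` → prints [[7, 3, 27], [7, 6]]

Answer: [[7, 3, 27], [7, 6]]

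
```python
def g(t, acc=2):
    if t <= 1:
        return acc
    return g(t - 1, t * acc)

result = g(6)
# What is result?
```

Accumulator trace (n, acc): (6, 2) -> (5, 12) -> (4, 60) -> (3, 240) -> (2, 720) -> (1, 1440) -> return 1440

Answer: 1440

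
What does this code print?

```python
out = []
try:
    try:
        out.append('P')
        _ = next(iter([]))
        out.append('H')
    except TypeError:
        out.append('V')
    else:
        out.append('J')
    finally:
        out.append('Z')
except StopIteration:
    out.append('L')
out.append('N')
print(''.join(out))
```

Execution trace: 'P' (try body) → 'Z' (finally) → 'L' (outer except StopIteration) → 'N' (after the try/except). Output: PZLN

Answer: PZLN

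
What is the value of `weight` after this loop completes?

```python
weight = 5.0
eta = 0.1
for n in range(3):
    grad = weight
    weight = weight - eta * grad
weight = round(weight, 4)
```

Gradient descent: w = 5.0 * (1 - 0.1)^3
`weight` takes the values: 5.0 → 4.5 → 4.05 → 3.645

Answer: 3.645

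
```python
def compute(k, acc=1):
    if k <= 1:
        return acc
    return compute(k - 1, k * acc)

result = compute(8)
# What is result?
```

Accumulator trace (n, acc): (8, 1) -> (7, 8) -> (6, 56) -> (5, 336) -> (4, 1680) -> (3, 6720) -> (2, 20160) -> (1, 40320) -> return 40320

Answer: 40320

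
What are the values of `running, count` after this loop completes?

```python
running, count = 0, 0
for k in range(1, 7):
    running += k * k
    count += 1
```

Sum of squares and count
`running, count` takes the values: (0, 0) → (1, 0) → (1, 1) → (5, 1) → (5, 2) → (14, 2) → (14, 3) → (30, 3) → (30, 4) → (55, 4) → (55, 5) → (91, 5) → (91, 6)

Answer: 91, 6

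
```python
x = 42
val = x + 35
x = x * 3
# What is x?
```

Trace:
`x = 42` → x = 42
`val = x + 35` → val = 77
`x = x * 3` → x = 126
So x = 126

Answer: 126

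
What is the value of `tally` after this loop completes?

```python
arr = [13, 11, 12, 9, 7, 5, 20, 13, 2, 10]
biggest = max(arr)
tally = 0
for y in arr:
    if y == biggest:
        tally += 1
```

Count of max value 20 in [13, 11, 12, 9, 7, 5, 20, 13, 2, 10]
`tally` takes the values: 0 → 1

Answer: 1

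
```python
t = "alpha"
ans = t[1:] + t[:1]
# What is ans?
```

Trace:
`t = "alpha"` → t = 'alpha'
`ans = t[1:] + t[:1]` → ans = 'lphaa'
So ans = 'lphaa'

Answer: 'lphaa'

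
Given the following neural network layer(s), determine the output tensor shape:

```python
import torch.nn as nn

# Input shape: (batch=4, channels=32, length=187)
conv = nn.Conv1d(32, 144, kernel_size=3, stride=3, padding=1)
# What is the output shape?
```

Input: (4, 32, 187) -> Output: (4, 144, 63)

Answer: (4, 144, 63)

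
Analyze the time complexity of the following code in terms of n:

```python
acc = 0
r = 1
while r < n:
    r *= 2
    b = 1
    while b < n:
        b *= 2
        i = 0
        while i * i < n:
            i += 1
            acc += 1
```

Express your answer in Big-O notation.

Each loop level contributes: log n × log n × √n. Multiplying the contributions gives O(√n log² n).

Answer: O(√n log² n)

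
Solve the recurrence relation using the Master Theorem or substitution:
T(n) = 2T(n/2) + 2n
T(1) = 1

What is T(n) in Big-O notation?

By Master Theorem: a=2, b=2, f(n)=2n. Since log_2(2) = 1 and f(n) = Θ(n^1), Case 2 applies. T(n) = O(n log n).

Answer: O(n log n)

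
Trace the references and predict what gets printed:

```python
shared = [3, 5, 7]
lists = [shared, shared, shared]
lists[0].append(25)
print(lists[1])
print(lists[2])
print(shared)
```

Key concept: list of same reference.
Step by step:
`shared = [3, 5, 7]` → shared = [3, 5, 7]
`lists = [shared, shared, shared]` → lists = [[3, 5, 7], [3, 5, 7], [3, 5, 7]]
`lists[0].append(25)` → shared = [3, 5, 7, 25]; lists = [[3, 5, 7, 25], [3, 5, 7, 25], [3, 5, 7, 25]]
`print(lists[1])` → prints [3, 5, 7, 25]
`print(lists[2])` → prints [3, 5, 7, 25]
`print(shared)` → prints [3, 5, 7, 25]

Answer:
[3, 5, 7, 25]
[3, 5, 7, 25]
[3, 5, 7, 25]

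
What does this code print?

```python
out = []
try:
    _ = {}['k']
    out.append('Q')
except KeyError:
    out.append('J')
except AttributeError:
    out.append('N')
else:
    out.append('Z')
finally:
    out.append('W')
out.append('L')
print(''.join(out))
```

Execution trace: 'J' (except KeyError) → 'W' (finally) → 'L' (after the try/except). Output: JWL

Answer: JWL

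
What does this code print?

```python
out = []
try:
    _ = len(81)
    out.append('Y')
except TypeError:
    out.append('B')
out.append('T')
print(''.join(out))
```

Execution trace: 'B' (except TypeError) → 'T' (after the try/except). Output: BT

Answer: BT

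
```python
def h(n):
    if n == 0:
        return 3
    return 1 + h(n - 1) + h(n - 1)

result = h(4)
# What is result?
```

h(n) = 1 + 2·h(n-1), h(0)=3. Closed form: (3+1)·2^4 - 1 = 63.

Answer: 63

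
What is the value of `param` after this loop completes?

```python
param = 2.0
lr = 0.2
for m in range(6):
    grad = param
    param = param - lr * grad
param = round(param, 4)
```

Gradient descent: w = 2.0 * (1 - 0.2)^6
`param` takes the values: 2.0 → 1.6 → 1.28 → 1.024 → 0.8192 → 0.65536 → 0.524288 → 0.5243

Answer: 0.5243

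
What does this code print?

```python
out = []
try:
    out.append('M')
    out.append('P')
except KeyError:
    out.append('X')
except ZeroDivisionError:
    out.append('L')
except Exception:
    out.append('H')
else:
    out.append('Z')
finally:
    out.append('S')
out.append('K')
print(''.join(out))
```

Execution trace: 'M' (try body) → 'P' (try body, no exception) → 'Z' (else) → 'S' (finally) → 'K' (after the try/except). Output: MPZSK

Answer: MPZSK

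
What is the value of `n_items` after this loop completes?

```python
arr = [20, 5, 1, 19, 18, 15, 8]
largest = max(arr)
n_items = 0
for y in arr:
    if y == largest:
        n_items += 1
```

Count of max value 20 in [20, 5, 1, 19, 18, 15, 8]
`n_items` takes the values: 0 → 1

Answer: 1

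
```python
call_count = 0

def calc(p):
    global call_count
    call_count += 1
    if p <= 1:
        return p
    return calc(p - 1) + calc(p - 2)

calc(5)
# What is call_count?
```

Calls(p) = 1 + Calls(p-1) + Calls(p-2); Calls(0)=Calls(1)=1. For p=5 this gives 15.

Answer: 15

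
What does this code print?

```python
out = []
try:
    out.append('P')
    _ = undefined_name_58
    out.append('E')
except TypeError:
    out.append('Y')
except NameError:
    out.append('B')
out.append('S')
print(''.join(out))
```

Execution trace: 'P' (try body) → 'B' (except NameError) → 'S' (after the try/except). Output: PBS

Answer: PBS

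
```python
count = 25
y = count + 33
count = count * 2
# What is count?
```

Trace:
`count = 25` → count = 25
`y = count + 33` → y = 58
`count = count * 2` → count = 50
So count = 50

Answer: 50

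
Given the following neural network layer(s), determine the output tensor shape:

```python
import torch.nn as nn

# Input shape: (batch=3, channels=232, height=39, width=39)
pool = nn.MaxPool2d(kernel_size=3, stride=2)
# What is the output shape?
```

Input: (3, 232, 39, 39) -> Output: (3, 232, 19, 19)

Answer: (3, 232, 19, 19)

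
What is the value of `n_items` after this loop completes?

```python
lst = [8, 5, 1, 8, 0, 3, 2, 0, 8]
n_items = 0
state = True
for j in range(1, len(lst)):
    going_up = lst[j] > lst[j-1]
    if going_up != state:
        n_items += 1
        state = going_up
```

Count direction changes in [8, 5, 1, 8, 0, 3, 2, 0, 8]
`n_items` takes the values: 0 → 1 → 2 → 3 → 4 → 5 → 6

Answer: 6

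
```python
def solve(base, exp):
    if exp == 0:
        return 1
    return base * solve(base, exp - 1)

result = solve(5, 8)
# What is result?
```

solve(5, 8) = 5 * 5 * 5 * 5 * 5 * 5 * 5 * 5 = 390625

Answer: 390625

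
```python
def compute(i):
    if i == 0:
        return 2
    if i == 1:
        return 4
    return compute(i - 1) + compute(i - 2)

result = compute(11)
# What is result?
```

Build up from base cases: compute(0)=2, compute(1)=4, compute(2)=6, compute(3)=10, compute(4)=16, compute(5)=26, compute(6)=42, ..., compute(11)=466

Answer: 466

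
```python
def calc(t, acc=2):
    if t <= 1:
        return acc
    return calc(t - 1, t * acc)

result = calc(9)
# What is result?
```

Accumulator trace (n, acc): (9, 2) -> (8, 18) -> (7, 144) -> (6, 1008) -> (5, 6048) -> (4, 30240) -> (3, 120960) -> (2, 362880) -> (1, 725760) -> return 725760

Answer: 725760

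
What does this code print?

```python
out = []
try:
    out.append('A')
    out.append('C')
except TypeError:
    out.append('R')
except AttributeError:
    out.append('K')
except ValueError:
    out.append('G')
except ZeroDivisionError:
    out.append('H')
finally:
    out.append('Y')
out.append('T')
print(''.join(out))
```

Execution trace: 'A' (try body) → 'C' (try body, no exception) → 'Y' (finally) → 'T' (after the try/except). Output: ACYT

Answer: ACYT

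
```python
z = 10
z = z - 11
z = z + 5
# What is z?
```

Trace:
`z = 10` → z = 10
`z = z - 11` → z = -1
`z = z + 5` → z = 4
So z = 4

Answer: 4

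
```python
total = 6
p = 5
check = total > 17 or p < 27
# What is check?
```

Trace:
`total = 6` → total = 6
`p = 5` → p = 5
`check = total > 17 or p < 27` → check = True
So check = True

Answer: True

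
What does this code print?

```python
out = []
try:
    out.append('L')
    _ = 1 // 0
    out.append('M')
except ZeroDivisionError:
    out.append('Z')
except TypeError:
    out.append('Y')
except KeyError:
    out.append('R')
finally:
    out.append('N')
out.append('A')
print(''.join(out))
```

Execution trace: 'L' (try body) → 'Z' (except ZeroDivisionError) → 'N' (finally) → 'A' (after the try/except). Output: LZNA

Answer: LZNA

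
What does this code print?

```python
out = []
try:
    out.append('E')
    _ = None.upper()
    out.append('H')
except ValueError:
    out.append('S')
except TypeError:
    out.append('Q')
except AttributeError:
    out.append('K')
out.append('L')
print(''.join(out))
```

Execution trace: 'E' (try body) → 'K' (except AttributeError) → 'L' (after the try/except). Output: EKL

Answer: EKL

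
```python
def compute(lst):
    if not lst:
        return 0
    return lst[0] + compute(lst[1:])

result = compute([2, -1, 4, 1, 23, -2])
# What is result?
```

2 + (-1) + 4 + 1 + 23 + (-2) + 0 = 27

Answer: 27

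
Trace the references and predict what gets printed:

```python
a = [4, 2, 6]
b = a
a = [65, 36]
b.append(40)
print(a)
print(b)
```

Key concept: rebinding vs mutation: a is rebound to a new list, b still points at the original.
Step by step:
`a = [4, 2, 6]` → a = [4, 2, 6]
`b = a` → b = [4, 2, 6] (same object as a)
`a = [65, 36]` → a = [65, 36]
`b.append(40)` → b = [4, 2, 6, 40]
`print(a)` → prints [65, 36]
`print(b)` → prints [4, 2, 6, 40]

Answer:
[65, 36]
[4, 2, 6, 40]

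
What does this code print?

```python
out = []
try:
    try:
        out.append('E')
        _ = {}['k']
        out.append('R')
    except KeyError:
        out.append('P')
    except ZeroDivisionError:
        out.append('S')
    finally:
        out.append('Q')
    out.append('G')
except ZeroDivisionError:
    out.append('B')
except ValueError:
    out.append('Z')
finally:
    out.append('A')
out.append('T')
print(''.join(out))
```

Execution trace: 'E' (inner try body) → 'P' (inner except KeyError) → 'Q' (inner finally) → 'G' (try body, no exception) → 'A' (finally) → 'T' (after the try/except). Output: EPQGAT

Answer: EPQGAT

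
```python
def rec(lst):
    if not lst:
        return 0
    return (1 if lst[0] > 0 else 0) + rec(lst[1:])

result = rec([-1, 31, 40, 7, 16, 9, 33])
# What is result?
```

Count of positive elements in [-1, 31, 40, 7, 16, 9, 33] = 6

Answer: 6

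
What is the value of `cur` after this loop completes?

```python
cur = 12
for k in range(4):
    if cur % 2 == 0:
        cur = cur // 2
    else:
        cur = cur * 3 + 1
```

Collatz-style transformation from 12
`cur` takes the values: 12 → 6 → 3 → 10 → 5

Answer: 5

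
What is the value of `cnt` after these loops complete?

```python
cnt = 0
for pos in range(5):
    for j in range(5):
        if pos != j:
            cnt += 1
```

5² - 5 (exclude diagonal)
`cnt` takes the values: 0 → 1 → 2 → 3 → 4 → 5 → 6 → 7 → 8 → 9 → 10 → 11 → 12 → 13 → 14 → 15 → 16 → 17 → 18 → 19 → 20

Answer: 20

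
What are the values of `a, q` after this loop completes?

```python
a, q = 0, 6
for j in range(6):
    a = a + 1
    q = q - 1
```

a goes 0→6, q goes 6→0
`a, q` takes the values: (0, 6) → (1, 6) → (1, 5) → (2, 5) → (2, 4) → (3, 4) → (3, 3) → (4, 3) → (4, 2) → (5, 2) → (5, 1) → (6, 1) → (6, 0)

Answer: 6, 0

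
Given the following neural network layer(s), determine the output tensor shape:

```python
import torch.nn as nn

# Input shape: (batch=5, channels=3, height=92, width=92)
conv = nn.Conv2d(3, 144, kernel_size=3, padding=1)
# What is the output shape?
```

Input: (5, 3, 92, 92) -> Output: (5, 144, 92, 92)

Answer: (5, 144, 92, 92)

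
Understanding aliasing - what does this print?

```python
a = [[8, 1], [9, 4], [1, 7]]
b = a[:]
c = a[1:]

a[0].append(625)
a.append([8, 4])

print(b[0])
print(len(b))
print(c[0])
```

Key concept: slice with nested mutation.
Step by step:
`a = [[8, 1], [9, 4], [1, 7]]` → a = [[8, 1], [9, 4], [1, 7]]
`b = a[:]` → b = [[8, 1], [9, 4], [1, 7]]
`c = a[1:]` → c = [[9, 4], [1, 7]]
`a[0].append(625)` → a = [[8, 1, 625], [9, 4], [1, 7]]; b = [[8, 1, 625], [9, 4], [1, 7]]
`a.append([8, 4])` → a = [[8, 1, 625], [9, 4], [1, 7], [8, 4]]
`print(b[0])` → prints [8, 1, 625]
`print(len(b))` → prints 3
`print(c[0])` → prints [9, 4]

Answer:
[8, 1, 625]
3
[9, 4]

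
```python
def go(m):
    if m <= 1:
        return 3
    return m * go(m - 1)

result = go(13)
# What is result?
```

go(13) = 13 * 12 * 11 * 10 * 9 * 8 * 7 * 6 * 5 * 4 * 3 * 2 * 3 = 18681062400

Answer: 18681062400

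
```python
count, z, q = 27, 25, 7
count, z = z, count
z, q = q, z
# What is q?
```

Trace:
`count, z, q = 27, 25, 7` → count = 27; z = 25; q = 7
`count, z = z, count` → count = 25; z = 27
`z, q = q, z` → z = 7; q = 27
So q = 27

Answer: 27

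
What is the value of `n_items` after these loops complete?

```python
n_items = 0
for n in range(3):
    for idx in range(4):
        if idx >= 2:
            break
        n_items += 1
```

Inner breaks at 2, outer runs 3 times
`n_items` takes the values: 0 → 1 → 2 → 3 → 4 → 5 → 6

Answer: 6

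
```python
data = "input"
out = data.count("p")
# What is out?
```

Trace:
`data = "input"` → data = 'input'
`out = data.count("p")` → out = 1
So out = 1

Answer: 1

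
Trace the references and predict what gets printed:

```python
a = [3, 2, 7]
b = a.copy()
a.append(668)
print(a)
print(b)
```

Key concept: list.copy() creates independent copy.
Step by step:
`a = [3, 2, 7]` → a = [3, 2, 7]
`b = a.copy()` → b = [3, 2, 7]
`a.append(668)` → a = [3, 2, 7, 668]
`print(a)` → prints [3, 2, 7, 668]
`print(b)` → prints [3, 2, 7]

Answer:
[3, 2, 7, 668]
[3, 2, 7]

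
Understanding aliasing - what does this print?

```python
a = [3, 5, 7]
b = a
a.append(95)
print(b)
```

Key concept: basic list aliasing.
Step by step:
`a = [3, 5, 7]` → a = [3, 5, 7]
`b = a` → b = [3, 5, 7] (same object as a)
`a.append(95)` → a = [3, 5, 7, 95] (same object as b); b = [3, 5, 7, 95] (same object as a)
`print(b)` → prints [3, 5, 7, 95]

Answer: [3, 5, 7, 95]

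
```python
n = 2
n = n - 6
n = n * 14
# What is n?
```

Trace:
`n = 2` → n = 2
`n = n - 6` → n = -4
`n = n * 14` → n = -56
So n = -56

Answer: -56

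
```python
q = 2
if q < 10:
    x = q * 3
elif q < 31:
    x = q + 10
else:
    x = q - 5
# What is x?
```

Trace:
`q = 2` → q = 2
`if q < 10: ...` → q < 10 is True → x = 6
So x = 6

Answer: 6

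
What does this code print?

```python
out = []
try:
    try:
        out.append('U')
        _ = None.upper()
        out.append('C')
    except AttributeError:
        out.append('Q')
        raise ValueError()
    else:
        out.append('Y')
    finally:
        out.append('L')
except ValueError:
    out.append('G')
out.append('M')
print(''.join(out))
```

Execution trace: 'U' (inner try body) → 'Q' (inner except AttributeError) → 'L' (inner finally) → 'G' (outer except ValueError) → 'M' (after the try/except). Output: UQLGM

Answer: UQLGM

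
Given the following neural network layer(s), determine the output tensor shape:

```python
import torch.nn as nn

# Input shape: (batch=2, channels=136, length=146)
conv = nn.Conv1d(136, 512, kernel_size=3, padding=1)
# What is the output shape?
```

Input: (2, 136, 146) -> Output: (2, 512, 146)

Answer: (2, 512, 146)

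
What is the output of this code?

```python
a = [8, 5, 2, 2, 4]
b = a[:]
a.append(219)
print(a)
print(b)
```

Key concept: slice [:] creates copy.
Step by step:
`a = [8, 5, 2, 2, 4]` → a = [8, 5, 2, 2, 4]
`b = a[:]` → b = [8, 5, 2, 2, 4]
`a.append(219)` → a = [8, 5, 2, 2, 4, 219]
`print(a)` → prints [8, 5, 2, 2, 4, 219]
`print(b)` → prints [8, 5, 2, 2, 4]

Answer:
[8, 5, 2, 2, 4, 219]
[8, 5, 2, 2, 4]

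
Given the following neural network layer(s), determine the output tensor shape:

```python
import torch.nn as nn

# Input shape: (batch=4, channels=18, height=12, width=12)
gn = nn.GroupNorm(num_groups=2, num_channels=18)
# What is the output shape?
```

Input: (4, 18, 12, 12) -> Output: (4, 18, 12, 12)

Answer: (4, 18, 12, 12)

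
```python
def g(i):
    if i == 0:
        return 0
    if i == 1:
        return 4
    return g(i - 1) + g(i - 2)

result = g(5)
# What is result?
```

Build up from base cases: g(0)=0, g(1)=4, g(2)=4, g(3)=8, g(4)=12, g(5)=20

Answer: 20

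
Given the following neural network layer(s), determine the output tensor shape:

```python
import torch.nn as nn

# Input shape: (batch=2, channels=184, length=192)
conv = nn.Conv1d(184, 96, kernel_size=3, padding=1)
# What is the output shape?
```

Input: (2, 184, 192) -> Output: (2, 96, 192)

Answer: (2, 96, 192)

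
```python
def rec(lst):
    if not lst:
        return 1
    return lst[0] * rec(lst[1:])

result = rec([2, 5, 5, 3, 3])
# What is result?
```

Product over [2, 5, 5, 3, 3] = 2 * 5 * 5 * 3 * 3 = 450

Answer: 450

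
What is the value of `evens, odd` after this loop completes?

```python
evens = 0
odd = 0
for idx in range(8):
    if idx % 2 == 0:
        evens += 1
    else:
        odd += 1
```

Count evens and odds in range(8)
`evens, odd` takes the values: (0, 0) → (1, 0) → (1, 1) → (2, 1) → (2, 2) → (3, 2) → (3, 3) → (4, 3) → (4, 4)

Answer: 4, 4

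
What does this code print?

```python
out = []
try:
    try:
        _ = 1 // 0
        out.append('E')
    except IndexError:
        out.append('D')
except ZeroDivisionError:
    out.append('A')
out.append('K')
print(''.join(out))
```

Execution trace: 'A' (outer except ZeroDivisionError) → 'K' (after the try/except). Output: AK

Answer: AK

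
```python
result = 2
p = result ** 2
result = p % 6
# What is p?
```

Trace:
`result = 2` → result = 2
`p = result ** 2` → p = 4
`result = p % 6` → result = 4
So p = 4

Answer: 4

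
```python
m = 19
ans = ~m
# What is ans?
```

Trace:
`m = 19` → m = 19
`ans = ~m` → ans = -20
So ans = -20

Answer: -20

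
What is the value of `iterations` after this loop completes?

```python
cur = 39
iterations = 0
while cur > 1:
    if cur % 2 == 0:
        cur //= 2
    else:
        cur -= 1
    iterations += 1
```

Steps to reduce 39 to 1
`iterations` takes the values: 0 → 1 → 2 → 3 → 4 → 5 → 6 → 7 → 8

Answer: 8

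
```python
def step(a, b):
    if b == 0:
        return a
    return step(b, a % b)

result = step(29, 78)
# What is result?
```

step(29, 78) -> step(78, 29) -> step(29, 20) -> step(20, 9) -> step(9, 2) -> step(2, 1) -> step(1, 0) -> 1

Answer: 1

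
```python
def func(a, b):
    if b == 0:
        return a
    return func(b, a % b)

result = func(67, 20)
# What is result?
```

func(67, 20) -> func(20, 7) -> func(7, 6) -> func(6, 1) -> func(1, 0) -> 1

Answer: 1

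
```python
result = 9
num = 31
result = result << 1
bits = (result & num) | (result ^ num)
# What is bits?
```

Trace:
`result = 9` → result = 9
`num = 31` → num = 31
`result = result << 1` → result = 18
`bits = (result & num) | (result ^ num)` → bits = 31
So bits = 31

Answer: 31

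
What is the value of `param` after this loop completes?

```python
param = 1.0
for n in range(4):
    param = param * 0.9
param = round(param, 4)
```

Exponential decay: 1.0 * 0.9^4
`param` takes the values: 1.0 → 0.9 → 0.81 → 0.729 → 0.6561

Answer: 0.6561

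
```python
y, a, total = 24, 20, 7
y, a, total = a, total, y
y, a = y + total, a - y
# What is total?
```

Trace:
`y, a, total = 24, 20, 7` → y = 24; a = 20; total = 7
`y, a, total = a, total, y` → y = 20; a = 7; total = 24
`y, a = y + total, a - y` → y = 44; a = -13
So total = 24

Answer: 24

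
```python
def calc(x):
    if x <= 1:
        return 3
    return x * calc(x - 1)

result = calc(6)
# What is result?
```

calc(6) = 6 * 5 * 4 * 3 * 2 * 3 = 2160

Answer: 2160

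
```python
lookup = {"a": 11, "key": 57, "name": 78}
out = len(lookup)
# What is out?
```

Trace:
`lookup = {"a": 11, "key": 57, "name": 78}` → lookup = {'a': 11, 'key': 57, 'name': 78}
`out = len(lookup)` → out = 3
So out = 3

Answer: 3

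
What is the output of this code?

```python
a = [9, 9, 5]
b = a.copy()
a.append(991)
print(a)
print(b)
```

Key concept: list.copy() creates independent copy.
Step by step:
`a = [9, 9, 5]` → a = [9, 9, 5]
`b = a.copy()` → b = [9, 9, 5]
`a.append(991)` → a = [9, 9, 5, 991]
`print(a)` → prints [9, 9, 5, 991]
`print(b)` → prints [9, 9, 5]

Answer:
[9, 9, 5, 991]
[9, 9, 5]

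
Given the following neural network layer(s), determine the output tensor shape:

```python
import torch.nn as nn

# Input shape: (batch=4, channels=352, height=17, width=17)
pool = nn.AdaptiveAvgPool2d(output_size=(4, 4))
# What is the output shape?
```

Input: (4, 352, 17, 17) -> Output: (4, 352, 4, 4)

Answer: (4, 352, 4, 4)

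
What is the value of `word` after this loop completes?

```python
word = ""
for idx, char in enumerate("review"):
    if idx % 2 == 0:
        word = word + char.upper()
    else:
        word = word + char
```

Uppercase even positions in 'review'
`word` takes the values: "" → "R" → "Re" → "ReV" → "ReVi" → "ReViE" → "ReViEw"

Answer: "ReViEw"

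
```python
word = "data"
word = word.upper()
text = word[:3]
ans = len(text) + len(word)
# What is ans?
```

Trace:
`word = "data"` → word = 'data'
`word = word.upper()` → word = 'DATA'
`text = word[:3]` → text = 'DAT'
`ans = len(text) + len(word)` → ans = 7
So ans = 7

Answer: 7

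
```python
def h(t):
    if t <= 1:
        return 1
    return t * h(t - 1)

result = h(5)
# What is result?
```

h(5) = 5 * 4 * 3 * 2 * 1 = 120

Answer: 120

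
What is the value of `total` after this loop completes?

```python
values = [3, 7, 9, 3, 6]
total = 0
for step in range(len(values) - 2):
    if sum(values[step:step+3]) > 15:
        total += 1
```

Count windows with sum > 15
`total` takes the values: 0 → 1 → 2 → 3

Answer: 3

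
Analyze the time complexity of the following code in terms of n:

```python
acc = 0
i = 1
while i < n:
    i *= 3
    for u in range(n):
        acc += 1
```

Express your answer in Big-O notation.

Each loop level contributes: log n × n. Multiplying the contributions gives O(n log n).

Answer: O(n log n)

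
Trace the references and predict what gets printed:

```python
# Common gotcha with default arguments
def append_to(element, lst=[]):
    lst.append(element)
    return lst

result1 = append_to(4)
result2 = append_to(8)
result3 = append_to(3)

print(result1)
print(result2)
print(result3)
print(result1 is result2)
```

Key concept: mutable default argument gotcha.
Step by step:
`result1 = append_to(4)` → result1 = [4]
`result2 = append_to(8)` → result1 = [4, 8] (same object as result2); result2 = [4, 8] (same object as result1)
`result3 = append_to(3)` → result1 = [4, 8, 3] (same object as result2, result3); result2 = [4, 8, 3] (same object as result1, result3); result3 = [4, 8, 3] (same object as result1, result2)
`print(result1)` → prints [4, 8, 3]
`print(result2)` → prints [4, 8, 3]
`print(result3)` → prints [4, 8, 3]
`print(result1 is result2)` → prints True

Answer:
[4, 8, 3]
[4, 8, 3]
[4, 8, 3]
True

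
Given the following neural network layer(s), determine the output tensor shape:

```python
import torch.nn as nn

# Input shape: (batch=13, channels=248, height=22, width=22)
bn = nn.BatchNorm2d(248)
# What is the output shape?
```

Input: (13, 248, 22, 22) -> Output: (13, 248, 22, 22)

Answer: (13, 248, 22, 22)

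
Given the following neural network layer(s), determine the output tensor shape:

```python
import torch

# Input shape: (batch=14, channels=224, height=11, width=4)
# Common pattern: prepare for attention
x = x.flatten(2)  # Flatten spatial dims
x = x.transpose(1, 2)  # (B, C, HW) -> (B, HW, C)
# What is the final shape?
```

Input: (14, 224, 11, 4) -> after flatten(2): (14, 224, 44) -> Output: (14, 44, 224)

Answer: (14, 44, 224)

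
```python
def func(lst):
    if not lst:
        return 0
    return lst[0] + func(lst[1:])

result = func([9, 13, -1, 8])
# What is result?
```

9 + 13 + (-1) + 8 + 0 = 29

Answer: 29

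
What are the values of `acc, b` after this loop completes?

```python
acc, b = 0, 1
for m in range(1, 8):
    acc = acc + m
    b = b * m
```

Sum and factorial of 1 to 7
`acc, b` takes the values: (0, 1) → (1, 1) → (3, 1) → (3, 2) → (6, 2) → (6, 6) → (10, 6) → (10, 24) → (15, 24) → (15, 120) → (21, 120) → (21, 720) → (28, 720) → (28, 5040)

Answer: 28, 5040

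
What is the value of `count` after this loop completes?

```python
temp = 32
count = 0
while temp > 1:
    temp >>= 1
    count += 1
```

Count right shifts until 1
`count` takes the values: 0 → 1 → 2 → 3 → 4 → 5

Answer: 5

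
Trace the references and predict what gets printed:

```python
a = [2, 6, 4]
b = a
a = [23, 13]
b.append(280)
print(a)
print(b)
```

Key concept: rebinding vs mutation: a is rebound to a new list, b still points at the original.
Step by step:
`a = [2, 6, 4]` → a = [2, 6, 4]
`b = a` → b = [2, 6, 4] (same object as a)
`a = [23, 13]` → a = [23, 13]
`b.append(280)` → b = [2, 6, 4, 280]
`print(a)` → prints [23, 13]
`print(b)` → prints [2, 6, 4, 280]

Answer:
[23, 13]
[2, 6, 4, 280]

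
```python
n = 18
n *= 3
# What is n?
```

Trace:
`n = 18` → n = 18
`n *= 3` → n = 54
So n = 54

Answer: 54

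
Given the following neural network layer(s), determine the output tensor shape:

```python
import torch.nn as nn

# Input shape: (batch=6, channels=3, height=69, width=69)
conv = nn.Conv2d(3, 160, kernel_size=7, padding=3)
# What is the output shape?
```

Input: (6, 3, 69, 69) -> Output: (6, 160, 69, 69)

Answer: (6, 160, 69, 69)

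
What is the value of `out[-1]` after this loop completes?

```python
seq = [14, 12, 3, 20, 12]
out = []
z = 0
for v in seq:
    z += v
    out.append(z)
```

Cumulative sum ends at 61
`out` takes the values: [] → [14] → [14, 26] → [14, 26, 29] → [14, 26, 29, 49] → [14, 26, 29, 49, 61]
So `out[-1]` = 61

Answer: 61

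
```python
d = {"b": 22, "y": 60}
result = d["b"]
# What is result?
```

Trace:
`d = {"b": 22, "y": 60}` → d = {'b': 22, 'y': 60}
`result = d["b"]` → result = 22
So result = 22

Answer: 22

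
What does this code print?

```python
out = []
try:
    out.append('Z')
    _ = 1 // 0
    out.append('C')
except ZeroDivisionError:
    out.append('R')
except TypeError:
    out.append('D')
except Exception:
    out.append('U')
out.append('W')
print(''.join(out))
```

Execution trace: 'Z' (try body) → 'R' (except ZeroDivisionError) → 'W' (after the try/except). Output: ZRW

Answer: ZRW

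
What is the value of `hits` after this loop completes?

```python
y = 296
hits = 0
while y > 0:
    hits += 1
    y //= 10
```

Count digits by repeated division by 10
`hits` takes the values: 0 → 1 → 2 → 3

Answer: 3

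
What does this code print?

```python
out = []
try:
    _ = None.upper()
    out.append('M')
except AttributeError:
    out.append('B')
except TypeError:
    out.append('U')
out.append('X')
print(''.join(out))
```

Execution trace: 'B' (except AttributeError) → 'X' (after the try/except). Output: BX

Answer: BX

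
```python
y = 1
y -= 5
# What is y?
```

Trace:
`y = 1` → y = 1
`y -= 5` → y = -4
So y = -4

Answer: -4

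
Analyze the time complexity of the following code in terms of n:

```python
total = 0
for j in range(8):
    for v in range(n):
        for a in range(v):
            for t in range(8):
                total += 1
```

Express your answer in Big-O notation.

Each loop level contributes: 1 × n × n × 1. Multiplying the contributions gives O(n^2).

Answer: O(n^2)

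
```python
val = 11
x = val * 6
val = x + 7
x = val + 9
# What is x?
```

Trace:
`val = 11` → val = 11
`x = val * 6` → x = 66
`val = x + 7` → val = 73
`x = val + 9` → x = 82
So x = 82

Answer: 82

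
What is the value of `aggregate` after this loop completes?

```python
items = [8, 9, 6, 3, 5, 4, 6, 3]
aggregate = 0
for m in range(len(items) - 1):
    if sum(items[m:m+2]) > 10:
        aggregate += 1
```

Count windows with sum > 10
`aggregate` takes the values: 0 → 1 → 2

Answer: 2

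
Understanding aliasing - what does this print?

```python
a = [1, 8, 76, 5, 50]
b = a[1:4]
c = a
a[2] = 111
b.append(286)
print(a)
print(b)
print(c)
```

Key concept: slice vs alias.
Step by step:
`a = [1, 8, 76, 5, 50]` → a = [1, 8, 76, 5, 50]
`b = a[1:4]` → b = [8, 76, 5]
`c = a` → c = [1, 8, 76, 5, 50] (same object as a)
`a[2] = 111` → a = [1, 8, 111, 5, 50] (same object as c); c = [1, 8, 111, 5, 50] (same object as a)
`b.append(286)` → b = [8, 76, 5, 286]
`print(a)` → prints [1, 8, 111, 5, 50]
`print(b)` → prints [8, 76, 5, 286]
`print(c)` → prints [1, 8, 111, 5, 50]

Answer:
[1, 8, 111, 5, 50]
[8, 76, 5, 286]
[1, 8, 111, 5, 50]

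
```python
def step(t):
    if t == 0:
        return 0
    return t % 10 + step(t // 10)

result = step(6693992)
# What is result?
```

Sum of digits of 6693992: 2 + 9 + 9 + 3 + 9 + 6 + 6 = 44

Answer: 44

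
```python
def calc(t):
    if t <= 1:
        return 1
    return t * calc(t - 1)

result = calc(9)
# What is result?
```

calc(9) = 9 * 8 * 7 * 6 * 5 * 4 * 3 * 2 * 1 = 362880

Answer: 362880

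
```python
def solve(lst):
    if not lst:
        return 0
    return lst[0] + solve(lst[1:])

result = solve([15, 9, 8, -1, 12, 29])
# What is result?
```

15 + 9 + 8 + (-1) + 12 + 29 + 0 = 72

Answer: 72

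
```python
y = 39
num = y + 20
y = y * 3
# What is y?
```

Trace:
`y = 39` → y = 39
`num = y + 20` → num = 59
`y = y * 3` → y = 117
So y = 117

Answer: 117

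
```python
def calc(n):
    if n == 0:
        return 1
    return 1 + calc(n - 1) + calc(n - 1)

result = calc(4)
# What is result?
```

calc(n) = 1 + 2·calc(n-1), calc(0)=1. Closed form: (1+1)·2^4 - 1 = 31.

Answer: 31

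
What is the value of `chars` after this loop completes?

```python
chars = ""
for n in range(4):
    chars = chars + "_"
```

Repeat '_' 4 times
`chars` takes the values: "" → "_" → "__" → "___" → "____"

Answer: "____"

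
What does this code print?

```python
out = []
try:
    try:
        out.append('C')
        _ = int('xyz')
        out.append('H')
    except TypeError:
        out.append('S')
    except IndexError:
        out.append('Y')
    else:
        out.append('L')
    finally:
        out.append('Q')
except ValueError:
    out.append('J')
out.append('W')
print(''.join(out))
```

Execution trace: 'C' (try body) → 'Q' (finally) → 'J' (outer except ValueError) → 'W' (after the try/except). Output: CQJW

Answer: CQJW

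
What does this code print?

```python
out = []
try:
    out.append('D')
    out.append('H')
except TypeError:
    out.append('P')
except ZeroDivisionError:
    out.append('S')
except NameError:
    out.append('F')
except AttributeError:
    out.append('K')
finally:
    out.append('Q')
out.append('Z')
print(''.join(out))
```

Execution trace: 'D' (try body) → 'H' (try body, no exception) → 'Q' (finally) → 'Z' (after the try/except). Output: DHQZ

Answer: DHQZ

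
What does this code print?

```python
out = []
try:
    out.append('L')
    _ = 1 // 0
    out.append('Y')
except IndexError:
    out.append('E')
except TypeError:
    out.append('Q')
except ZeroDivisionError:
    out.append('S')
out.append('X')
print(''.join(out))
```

Execution trace: 'L' (try body) → 'S' (except ZeroDivisionError) → 'X' (after the try/except). Output: LSX

Answer: LSX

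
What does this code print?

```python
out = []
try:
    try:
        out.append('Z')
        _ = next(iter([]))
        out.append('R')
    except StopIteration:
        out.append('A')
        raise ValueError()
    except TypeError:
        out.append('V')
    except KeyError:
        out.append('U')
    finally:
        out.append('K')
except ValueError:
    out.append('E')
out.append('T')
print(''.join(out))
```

Execution trace: 'Z' (inner try body) → 'A' (inner except StopIteration) → 'K' (inner finally) → 'E' (outer except ValueError) → 'T' (after the try/except). Output: ZAKET

Answer: ZAKET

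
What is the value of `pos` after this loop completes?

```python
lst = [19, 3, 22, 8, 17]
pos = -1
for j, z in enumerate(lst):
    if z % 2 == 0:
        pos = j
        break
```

First even number index in [19, 3, 22, 8, 17]
`pos` takes the values: -1 → 2

Answer: 2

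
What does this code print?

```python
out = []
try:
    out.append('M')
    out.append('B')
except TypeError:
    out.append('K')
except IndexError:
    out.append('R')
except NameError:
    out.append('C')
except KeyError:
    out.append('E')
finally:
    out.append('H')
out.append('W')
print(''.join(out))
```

Execution trace: 'M' (try body) → 'B' (try body, no exception) → 'H' (finally) → 'W' (after the try/except). Output: MBHW

Answer: MBHW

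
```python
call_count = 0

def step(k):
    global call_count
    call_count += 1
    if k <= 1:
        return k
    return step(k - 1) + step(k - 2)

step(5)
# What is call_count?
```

Calls(k) = 1 + Calls(k-1) + Calls(k-2); Calls(0)=Calls(1)=1. For k=5 this gives 15.

Answer: 15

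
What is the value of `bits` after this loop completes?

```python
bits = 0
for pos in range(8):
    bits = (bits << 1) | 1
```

Build 8 consecutive 1-bits: 0b11111111
`bits` takes the values: 0 → 1 → 3 → 7 → 15 → 31 → 63 → 127 → 255

Answer: 255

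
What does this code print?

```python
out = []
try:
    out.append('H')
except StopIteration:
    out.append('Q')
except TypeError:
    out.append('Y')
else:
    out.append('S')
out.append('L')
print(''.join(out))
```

Execution trace: 'H' (try body, no exception) → 'S' (else) → 'L' (after the try/except). Output: HSL

Answer: HSL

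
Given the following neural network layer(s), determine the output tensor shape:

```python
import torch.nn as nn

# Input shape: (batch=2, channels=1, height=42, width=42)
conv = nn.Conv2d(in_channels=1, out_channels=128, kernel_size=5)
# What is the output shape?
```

Input: (2, 1, 42, 42) -> Output: (2, 128, 38, 38)

Answer: (2, 128, 38, 38)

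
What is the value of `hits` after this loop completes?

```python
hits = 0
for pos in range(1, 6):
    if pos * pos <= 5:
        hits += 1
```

Count numbers where pos² ≤ 5
`hits` takes the values: 0 → 1 → 2

Answer: 2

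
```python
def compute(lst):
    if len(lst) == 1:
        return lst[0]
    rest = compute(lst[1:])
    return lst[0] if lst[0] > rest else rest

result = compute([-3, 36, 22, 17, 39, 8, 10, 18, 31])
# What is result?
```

Recursive max over [-3, 36, 22, 17, 39, 8, 10, 18, 31] = 39

Answer: 39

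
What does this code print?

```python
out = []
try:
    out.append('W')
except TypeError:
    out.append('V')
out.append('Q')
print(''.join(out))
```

Execution trace: 'W' (try body, no exception) → 'Q' (after the try/except). Output: WQ

Answer: WQ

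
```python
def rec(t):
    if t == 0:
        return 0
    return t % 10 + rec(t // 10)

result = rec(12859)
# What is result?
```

Sum of digits of 12859: 9 + 5 + 8 + 2 + 1 = 25

Answer: 25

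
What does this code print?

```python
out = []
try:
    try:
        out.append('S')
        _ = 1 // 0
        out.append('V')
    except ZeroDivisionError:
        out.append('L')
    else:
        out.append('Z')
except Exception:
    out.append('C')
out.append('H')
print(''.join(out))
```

Execution trace: 'S' (inner try body) → 'L' (inner except ZeroDivisionError) → 'H' (after the try/except). Output: SLH

Answer: SLH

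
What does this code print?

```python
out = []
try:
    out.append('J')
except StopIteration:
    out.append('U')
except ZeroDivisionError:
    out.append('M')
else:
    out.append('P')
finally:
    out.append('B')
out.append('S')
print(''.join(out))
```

Execution trace: 'J' (try body, no exception) → 'P' (else) → 'B' (finally) → 'S' (after the try/except). Output: JPBS

Answer: JPBS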